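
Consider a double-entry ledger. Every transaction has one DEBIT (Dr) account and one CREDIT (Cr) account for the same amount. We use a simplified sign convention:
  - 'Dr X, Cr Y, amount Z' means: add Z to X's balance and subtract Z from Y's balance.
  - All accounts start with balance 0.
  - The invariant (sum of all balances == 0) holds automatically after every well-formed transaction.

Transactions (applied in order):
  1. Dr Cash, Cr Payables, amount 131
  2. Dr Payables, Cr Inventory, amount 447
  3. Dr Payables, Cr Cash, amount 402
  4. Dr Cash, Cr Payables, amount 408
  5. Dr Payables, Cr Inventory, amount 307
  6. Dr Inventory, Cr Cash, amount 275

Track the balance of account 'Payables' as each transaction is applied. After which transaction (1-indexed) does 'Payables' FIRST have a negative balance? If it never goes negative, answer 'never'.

Answer: 1

Derivation:
After txn 1: Payables=-131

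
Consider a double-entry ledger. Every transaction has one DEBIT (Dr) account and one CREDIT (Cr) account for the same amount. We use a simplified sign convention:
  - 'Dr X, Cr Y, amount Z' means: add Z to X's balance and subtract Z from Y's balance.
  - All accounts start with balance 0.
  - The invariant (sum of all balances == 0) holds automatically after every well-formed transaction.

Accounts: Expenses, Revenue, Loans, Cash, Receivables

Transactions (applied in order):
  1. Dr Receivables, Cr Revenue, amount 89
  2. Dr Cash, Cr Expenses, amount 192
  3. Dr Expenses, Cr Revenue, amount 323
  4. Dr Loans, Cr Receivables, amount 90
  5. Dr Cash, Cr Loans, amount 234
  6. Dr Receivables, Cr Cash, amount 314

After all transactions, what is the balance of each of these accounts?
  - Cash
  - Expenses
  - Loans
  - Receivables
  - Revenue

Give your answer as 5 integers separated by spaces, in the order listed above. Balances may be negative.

After txn 1 (Dr Receivables, Cr Revenue, amount 89): Receivables=89 Revenue=-89
After txn 2 (Dr Cash, Cr Expenses, amount 192): Cash=192 Expenses=-192 Receivables=89 Revenue=-89
After txn 3 (Dr Expenses, Cr Revenue, amount 323): Cash=192 Expenses=131 Receivables=89 Revenue=-412
After txn 4 (Dr Loans, Cr Receivables, amount 90): Cash=192 Expenses=131 Loans=90 Receivables=-1 Revenue=-412
After txn 5 (Dr Cash, Cr Loans, amount 234): Cash=426 Expenses=131 Loans=-144 Receivables=-1 Revenue=-412
After txn 6 (Dr Receivables, Cr Cash, amount 314): Cash=112 Expenses=131 Loans=-144 Receivables=313 Revenue=-412

Answer: 112 131 -144 313 -412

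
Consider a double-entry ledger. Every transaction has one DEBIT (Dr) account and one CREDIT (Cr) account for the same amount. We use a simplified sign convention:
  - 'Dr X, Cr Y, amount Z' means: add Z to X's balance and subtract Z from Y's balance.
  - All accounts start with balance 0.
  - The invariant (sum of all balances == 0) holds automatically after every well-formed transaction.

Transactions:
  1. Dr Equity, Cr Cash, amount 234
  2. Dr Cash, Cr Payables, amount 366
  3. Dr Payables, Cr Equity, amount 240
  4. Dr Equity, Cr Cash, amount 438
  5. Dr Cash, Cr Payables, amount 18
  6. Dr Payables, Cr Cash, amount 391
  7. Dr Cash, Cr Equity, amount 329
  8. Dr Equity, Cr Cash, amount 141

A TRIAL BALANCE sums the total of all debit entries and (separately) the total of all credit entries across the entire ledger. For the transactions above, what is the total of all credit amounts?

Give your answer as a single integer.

Txn 1: credit+=234
Txn 2: credit+=366
Txn 3: credit+=240
Txn 4: credit+=438
Txn 5: credit+=18
Txn 6: credit+=391
Txn 7: credit+=329
Txn 8: credit+=141
Total credits = 2157

Answer: 2157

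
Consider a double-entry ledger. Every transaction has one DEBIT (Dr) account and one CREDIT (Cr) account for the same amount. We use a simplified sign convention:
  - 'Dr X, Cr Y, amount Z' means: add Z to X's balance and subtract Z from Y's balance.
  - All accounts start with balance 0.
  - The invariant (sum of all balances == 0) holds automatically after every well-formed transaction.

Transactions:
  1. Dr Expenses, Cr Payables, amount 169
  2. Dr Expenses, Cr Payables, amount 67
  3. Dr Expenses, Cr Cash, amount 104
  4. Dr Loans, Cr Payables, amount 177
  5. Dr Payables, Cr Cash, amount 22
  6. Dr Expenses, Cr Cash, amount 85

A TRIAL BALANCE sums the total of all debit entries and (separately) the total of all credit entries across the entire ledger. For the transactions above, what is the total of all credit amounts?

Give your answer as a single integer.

Answer: 624

Derivation:
Txn 1: credit+=169
Txn 2: credit+=67
Txn 3: credit+=104
Txn 4: credit+=177
Txn 5: credit+=22
Txn 6: credit+=85
Total credits = 624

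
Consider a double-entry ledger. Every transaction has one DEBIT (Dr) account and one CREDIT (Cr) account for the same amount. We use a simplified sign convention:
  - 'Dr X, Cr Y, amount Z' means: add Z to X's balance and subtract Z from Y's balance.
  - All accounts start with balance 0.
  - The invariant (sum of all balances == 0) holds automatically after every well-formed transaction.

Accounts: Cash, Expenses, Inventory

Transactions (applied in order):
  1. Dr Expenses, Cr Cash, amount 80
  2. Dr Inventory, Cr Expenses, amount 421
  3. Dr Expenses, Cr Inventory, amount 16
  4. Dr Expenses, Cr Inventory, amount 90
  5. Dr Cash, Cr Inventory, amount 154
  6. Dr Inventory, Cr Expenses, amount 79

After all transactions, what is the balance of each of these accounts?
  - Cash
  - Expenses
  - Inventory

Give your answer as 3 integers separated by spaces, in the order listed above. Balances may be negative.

Answer: 74 -314 240

Derivation:
After txn 1 (Dr Expenses, Cr Cash, amount 80): Cash=-80 Expenses=80
After txn 2 (Dr Inventory, Cr Expenses, amount 421): Cash=-80 Expenses=-341 Inventory=421
After txn 3 (Dr Expenses, Cr Inventory, amount 16): Cash=-80 Expenses=-325 Inventory=405
After txn 4 (Dr Expenses, Cr Inventory, amount 90): Cash=-80 Expenses=-235 Inventory=315
After txn 5 (Dr Cash, Cr Inventory, amount 154): Cash=74 Expenses=-235 Inventory=161
After txn 6 (Dr Inventory, Cr Expenses, amount 79): Cash=74 Expenses=-314 Inventory=240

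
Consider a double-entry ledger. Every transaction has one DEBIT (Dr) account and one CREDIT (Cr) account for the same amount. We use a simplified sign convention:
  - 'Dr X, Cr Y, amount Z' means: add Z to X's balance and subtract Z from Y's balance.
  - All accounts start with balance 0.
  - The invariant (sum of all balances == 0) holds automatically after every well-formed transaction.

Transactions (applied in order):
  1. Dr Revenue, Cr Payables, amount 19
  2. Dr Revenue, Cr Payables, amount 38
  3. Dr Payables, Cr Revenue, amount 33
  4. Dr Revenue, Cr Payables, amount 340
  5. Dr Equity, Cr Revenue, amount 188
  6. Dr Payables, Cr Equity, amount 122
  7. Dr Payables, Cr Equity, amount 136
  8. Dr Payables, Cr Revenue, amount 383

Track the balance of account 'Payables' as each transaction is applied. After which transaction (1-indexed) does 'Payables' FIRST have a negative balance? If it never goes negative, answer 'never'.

Answer: 1

Derivation:
After txn 1: Payables=-19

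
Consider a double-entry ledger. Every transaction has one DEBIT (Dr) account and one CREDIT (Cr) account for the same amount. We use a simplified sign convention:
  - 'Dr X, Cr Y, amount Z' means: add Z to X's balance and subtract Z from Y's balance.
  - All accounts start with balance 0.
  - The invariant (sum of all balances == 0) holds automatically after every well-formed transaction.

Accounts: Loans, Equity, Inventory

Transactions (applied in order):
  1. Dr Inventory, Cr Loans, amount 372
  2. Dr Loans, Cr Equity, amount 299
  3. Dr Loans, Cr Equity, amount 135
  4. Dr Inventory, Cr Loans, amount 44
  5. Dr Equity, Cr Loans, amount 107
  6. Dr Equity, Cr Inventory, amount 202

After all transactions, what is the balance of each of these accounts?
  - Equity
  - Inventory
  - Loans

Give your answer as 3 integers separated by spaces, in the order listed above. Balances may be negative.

After txn 1 (Dr Inventory, Cr Loans, amount 372): Inventory=372 Loans=-372
After txn 2 (Dr Loans, Cr Equity, amount 299): Equity=-299 Inventory=372 Loans=-73
After txn 3 (Dr Loans, Cr Equity, amount 135): Equity=-434 Inventory=372 Loans=62
After txn 4 (Dr Inventory, Cr Loans, amount 44): Equity=-434 Inventory=416 Loans=18
After txn 5 (Dr Equity, Cr Loans, amount 107): Equity=-327 Inventory=416 Loans=-89
After txn 6 (Dr Equity, Cr Inventory, amount 202): Equity=-125 Inventory=214 Loans=-89

Answer: -125 214 -89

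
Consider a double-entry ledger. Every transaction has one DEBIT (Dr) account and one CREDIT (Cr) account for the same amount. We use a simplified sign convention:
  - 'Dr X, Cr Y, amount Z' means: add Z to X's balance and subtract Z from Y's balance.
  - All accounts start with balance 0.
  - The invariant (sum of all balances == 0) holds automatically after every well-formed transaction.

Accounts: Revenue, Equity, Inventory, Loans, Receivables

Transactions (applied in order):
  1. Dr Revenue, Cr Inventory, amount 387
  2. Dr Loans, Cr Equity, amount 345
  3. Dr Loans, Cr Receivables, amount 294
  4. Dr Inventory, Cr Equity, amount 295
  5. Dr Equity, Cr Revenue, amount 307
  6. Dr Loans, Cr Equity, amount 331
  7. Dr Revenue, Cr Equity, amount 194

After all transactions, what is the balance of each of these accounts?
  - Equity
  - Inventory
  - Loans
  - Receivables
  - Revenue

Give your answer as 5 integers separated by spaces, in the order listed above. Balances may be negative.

After txn 1 (Dr Revenue, Cr Inventory, amount 387): Inventory=-387 Revenue=387
After txn 2 (Dr Loans, Cr Equity, amount 345): Equity=-345 Inventory=-387 Loans=345 Revenue=387
After txn 3 (Dr Loans, Cr Receivables, amount 294): Equity=-345 Inventory=-387 Loans=639 Receivables=-294 Revenue=387
After txn 4 (Dr Inventory, Cr Equity, amount 295): Equity=-640 Inventory=-92 Loans=639 Receivables=-294 Revenue=387
After txn 5 (Dr Equity, Cr Revenue, amount 307): Equity=-333 Inventory=-92 Loans=639 Receivables=-294 Revenue=80
After txn 6 (Dr Loans, Cr Equity, amount 331): Equity=-664 Inventory=-92 Loans=970 Receivables=-294 Revenue=80
After txn 7 (Dr Revenue, Cr Equity, amount 194): Equity=-858 Inventory=-92 Loans=970 Receivables=-294 Revenue=274

Answer: -858 -92 970 -294 274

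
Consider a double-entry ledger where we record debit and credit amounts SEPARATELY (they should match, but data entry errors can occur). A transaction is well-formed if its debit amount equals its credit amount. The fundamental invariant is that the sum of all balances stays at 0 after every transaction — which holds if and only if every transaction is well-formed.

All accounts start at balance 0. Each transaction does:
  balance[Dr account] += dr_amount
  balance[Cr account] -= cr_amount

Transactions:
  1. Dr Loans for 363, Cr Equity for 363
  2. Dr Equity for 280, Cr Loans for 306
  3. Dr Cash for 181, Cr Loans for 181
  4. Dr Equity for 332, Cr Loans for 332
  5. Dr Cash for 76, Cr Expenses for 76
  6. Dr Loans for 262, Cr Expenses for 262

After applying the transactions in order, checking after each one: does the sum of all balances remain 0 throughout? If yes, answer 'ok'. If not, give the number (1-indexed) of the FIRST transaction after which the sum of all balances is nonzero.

After txn 1: dr=363 cr=363 sum_balances=0
After txn 2: dr=280 cr=306 sum_balances=-26
After txn 3: dr=181 cr=181 sum_balances=-26
After txn 4: dr=332 cr=332 sum_balances=-26
After txn 5: dr=76 cr=76 sum_balances=-26
After txn 6: dr=262 cr=262 sum_balances=-26

Answer: 2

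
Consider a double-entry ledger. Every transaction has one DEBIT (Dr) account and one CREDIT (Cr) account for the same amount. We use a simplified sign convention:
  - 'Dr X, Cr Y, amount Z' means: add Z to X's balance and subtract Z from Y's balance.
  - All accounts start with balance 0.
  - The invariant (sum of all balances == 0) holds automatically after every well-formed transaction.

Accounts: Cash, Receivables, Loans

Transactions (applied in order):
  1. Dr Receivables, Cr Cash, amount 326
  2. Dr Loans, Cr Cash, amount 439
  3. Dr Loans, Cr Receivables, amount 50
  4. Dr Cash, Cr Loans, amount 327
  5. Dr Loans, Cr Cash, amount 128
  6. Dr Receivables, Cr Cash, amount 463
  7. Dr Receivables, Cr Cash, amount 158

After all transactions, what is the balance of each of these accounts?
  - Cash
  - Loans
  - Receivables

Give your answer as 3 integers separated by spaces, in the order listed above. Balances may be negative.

Answer: -1187 290 897

Derivation:
After txn 1 (Dr Receivables, Cr Cash, amount 326): Cash=-326 Receivables=326
After txn 2 (Dr Loans, Cr Cash, amount 439): Cash=-765 Loans=439 Receivables=326
After txn 3 (Dr Loans, Cr Receivables, amount 50): Cash=-765 Loans=489 Receivables=276
After txn 4 (Dr Cash, Cr Loans, amount 327): Cash=-438 Loans=162 Receivables=276
After txn 5 (Dr Loans, Cr Cash, amount 128): Cash=-566 Loans=290 Receivables=276
After txn 6 (Dr Receivables, Cr Cash, amount 463): Cash=-1029 Loans=290 Receivables=739
After txn 7 (Dr Receivables, Cr Cash, amount 158): Cash=-1187 Loans=290 Receivables=897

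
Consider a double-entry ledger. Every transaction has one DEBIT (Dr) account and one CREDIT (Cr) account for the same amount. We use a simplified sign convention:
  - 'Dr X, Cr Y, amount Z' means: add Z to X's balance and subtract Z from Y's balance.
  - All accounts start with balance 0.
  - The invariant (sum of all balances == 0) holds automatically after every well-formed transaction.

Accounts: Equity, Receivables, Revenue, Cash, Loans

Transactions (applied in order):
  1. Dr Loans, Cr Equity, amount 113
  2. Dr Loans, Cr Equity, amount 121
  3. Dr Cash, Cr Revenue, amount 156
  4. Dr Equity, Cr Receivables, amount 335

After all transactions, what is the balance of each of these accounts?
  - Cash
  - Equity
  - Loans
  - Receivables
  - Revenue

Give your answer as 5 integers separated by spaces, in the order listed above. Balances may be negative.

Answer: 156 101 234 -335 -156

Derivation:
After txn 1 (Dr Loans, Cr Equity, amount 113): Equity=-113 Loans=113
After txn 2 (Dr Loans, Cr Equity, amount 121): Equity=-234 Loans=234
After txn 3 (Dr Cash, Cr Revenue, amount 156): Cash=156 Equity=-234 Loans=234 Revenue=-156
After txn 4 (Dr Equity, Cr Receivables, amount 335): Cash=156 Equity=101 Loans=234 Receivables=-335 Revenue=-156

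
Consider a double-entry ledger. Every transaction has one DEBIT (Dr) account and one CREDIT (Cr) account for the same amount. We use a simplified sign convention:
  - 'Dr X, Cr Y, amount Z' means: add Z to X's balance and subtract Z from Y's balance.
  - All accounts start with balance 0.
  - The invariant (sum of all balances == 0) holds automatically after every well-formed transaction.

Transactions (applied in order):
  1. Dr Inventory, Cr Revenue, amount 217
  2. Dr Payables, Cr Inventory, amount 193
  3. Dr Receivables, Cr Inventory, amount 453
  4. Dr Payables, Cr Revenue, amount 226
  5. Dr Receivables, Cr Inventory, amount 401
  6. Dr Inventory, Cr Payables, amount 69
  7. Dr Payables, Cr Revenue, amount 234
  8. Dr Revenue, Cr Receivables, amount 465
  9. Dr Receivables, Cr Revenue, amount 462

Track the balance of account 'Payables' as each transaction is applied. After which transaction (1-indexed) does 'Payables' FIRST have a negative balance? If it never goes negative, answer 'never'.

After txn 1: Payables=0
After txn 2: Payables=193
After txn 3: Payables=193
After txn 4: Payables=419
After txn 5: Payables=419
After txn 6: Payables=350
After txn 7: Payables=584
After txn 8: Payables=584
After txn 9: Payables=584

Answer: never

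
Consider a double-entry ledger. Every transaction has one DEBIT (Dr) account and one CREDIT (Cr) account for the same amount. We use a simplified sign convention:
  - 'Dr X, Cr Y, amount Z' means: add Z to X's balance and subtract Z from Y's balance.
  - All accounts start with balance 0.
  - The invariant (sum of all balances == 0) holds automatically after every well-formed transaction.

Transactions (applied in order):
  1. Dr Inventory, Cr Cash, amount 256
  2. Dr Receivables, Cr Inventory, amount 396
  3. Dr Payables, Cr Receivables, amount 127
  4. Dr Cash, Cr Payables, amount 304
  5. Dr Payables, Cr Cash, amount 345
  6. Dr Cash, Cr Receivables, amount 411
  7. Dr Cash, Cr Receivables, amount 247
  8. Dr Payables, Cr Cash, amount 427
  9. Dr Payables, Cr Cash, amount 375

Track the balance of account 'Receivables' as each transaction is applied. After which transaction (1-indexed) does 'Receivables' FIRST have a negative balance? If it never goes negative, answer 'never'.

Answer: 6

Derivation:
After txn 1: Receivables=0
After txn 2: Receivables=396
After txn 3: Receivables=269
After txn 4: Receivables=269
After txn 5: Receivables=269
After txn 6: Receivables=-142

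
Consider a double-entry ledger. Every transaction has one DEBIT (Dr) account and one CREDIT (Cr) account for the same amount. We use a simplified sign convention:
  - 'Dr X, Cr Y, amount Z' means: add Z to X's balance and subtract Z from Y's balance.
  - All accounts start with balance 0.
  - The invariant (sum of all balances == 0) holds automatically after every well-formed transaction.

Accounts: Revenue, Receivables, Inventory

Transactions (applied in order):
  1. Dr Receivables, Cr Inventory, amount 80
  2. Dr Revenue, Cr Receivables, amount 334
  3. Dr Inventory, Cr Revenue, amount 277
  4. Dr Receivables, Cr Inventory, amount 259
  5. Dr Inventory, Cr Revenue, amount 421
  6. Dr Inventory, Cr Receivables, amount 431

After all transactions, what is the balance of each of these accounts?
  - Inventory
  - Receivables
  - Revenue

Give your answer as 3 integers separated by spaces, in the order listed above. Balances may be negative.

After txn 1 (Dr Receivables, Cr Inventory, amount 80): Inventory=-80 Receivables=80
After txn 2 (Dr Revenue, Cr Receivables, amount 334): Inventory=-80 Receivables=-254 Revenue=334
After txn 3 (Dr Inventory, Cr Revenue, amount 277): Inventory=197 Receivables=-254 Revenue=57
After txn 4 (Dr Receivables, Cr Inventory, amount 259): Inventory=-62 Receivables=5 Revenue=57
After txn 5 (Dr Inventory, Cr Revenue, amount 421): Inventory=359 Receivables=5 Revenue=-364
After txn 6 (Dr Inventory, Cr Receivables, amount 431): Inventory=790 Receivables=-426 Revenue=-364

Answer: 790 -426 -364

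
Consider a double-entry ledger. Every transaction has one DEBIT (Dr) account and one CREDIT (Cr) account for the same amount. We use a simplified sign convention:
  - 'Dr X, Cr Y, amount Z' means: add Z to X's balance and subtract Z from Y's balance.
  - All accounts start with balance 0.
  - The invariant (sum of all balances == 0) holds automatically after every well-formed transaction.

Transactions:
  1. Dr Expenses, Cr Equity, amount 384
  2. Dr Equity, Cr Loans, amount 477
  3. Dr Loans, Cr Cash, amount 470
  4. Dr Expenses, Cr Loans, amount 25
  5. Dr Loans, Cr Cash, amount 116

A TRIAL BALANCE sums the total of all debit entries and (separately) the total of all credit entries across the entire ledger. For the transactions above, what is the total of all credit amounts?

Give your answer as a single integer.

Answer: 1472

Derivation:
Txn 1: credit+=384
Txn 2: credit+=477
Txn 3: credit+=470
Txn 4: credit+=25
Txn 5: credit+=116
Total credits = 1472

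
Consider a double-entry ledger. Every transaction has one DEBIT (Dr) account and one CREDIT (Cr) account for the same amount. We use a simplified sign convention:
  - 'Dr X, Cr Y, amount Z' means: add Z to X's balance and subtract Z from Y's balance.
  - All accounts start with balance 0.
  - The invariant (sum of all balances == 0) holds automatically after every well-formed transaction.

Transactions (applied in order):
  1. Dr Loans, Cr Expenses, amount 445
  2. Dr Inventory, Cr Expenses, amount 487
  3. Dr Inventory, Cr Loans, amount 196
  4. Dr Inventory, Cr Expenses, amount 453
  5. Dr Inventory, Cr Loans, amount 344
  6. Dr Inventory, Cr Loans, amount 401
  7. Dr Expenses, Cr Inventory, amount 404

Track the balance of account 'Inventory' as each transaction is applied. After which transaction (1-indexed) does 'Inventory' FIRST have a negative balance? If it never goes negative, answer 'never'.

After txn 1: Inventory=0
After txn 2: Inventory=487
After txn 3: Inventory=683
After txn 4: Inventory=1136
After txn 5: Inventory=1480
After txn 6: Inventory=1881
After txn 7: Inventory=1477

Answer: never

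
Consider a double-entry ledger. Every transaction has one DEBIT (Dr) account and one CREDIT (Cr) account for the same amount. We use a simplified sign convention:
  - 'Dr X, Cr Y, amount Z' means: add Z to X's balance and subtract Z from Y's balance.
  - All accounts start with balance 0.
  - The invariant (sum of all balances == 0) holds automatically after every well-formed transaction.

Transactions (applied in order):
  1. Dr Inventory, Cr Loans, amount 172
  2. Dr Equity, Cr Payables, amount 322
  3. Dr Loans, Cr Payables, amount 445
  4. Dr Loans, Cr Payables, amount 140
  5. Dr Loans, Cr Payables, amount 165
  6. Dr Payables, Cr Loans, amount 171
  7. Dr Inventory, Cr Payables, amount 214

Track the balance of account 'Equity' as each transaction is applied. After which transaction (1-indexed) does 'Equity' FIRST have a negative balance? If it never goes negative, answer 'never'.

After txn 1: Equity=0
After txn 2: Equity=322
After txn 3: Equity=322
After txn 4: Equity=322
After txn 5: Equity=322
After txn 6: Equity=322
After txn 7: Equity=322

Answer: never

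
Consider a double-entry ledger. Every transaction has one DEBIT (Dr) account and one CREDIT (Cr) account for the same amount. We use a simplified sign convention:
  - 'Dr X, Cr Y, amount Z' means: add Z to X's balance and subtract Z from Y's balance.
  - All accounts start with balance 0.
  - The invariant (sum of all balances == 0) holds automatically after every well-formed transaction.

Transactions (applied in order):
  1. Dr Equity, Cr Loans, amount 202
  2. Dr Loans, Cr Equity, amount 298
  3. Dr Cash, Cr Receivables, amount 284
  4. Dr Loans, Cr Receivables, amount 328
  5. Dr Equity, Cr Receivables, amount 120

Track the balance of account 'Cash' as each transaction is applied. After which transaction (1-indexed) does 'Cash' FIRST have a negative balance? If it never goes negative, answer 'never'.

Answer: never

Derivation:
After txn 1: Cash=0
After txn 2: Cash=0
After txn 3: Cash=284
After txn 4: Cash=284
After txn 5: Cash=284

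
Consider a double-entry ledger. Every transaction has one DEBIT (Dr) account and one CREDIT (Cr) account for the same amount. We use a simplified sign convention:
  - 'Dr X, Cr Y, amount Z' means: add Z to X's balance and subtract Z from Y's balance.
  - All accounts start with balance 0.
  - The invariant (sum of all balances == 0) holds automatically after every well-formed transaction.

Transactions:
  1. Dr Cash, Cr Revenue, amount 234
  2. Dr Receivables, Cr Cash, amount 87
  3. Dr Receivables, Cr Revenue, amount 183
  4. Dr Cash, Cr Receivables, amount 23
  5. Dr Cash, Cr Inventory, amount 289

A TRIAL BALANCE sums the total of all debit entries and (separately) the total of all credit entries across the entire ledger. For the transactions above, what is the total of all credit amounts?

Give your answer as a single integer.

Txn 1: credit+=234
Txn 2: credit+=87
Txn 3: credit+=183
Txn 4: credit+=23
Txn 5: credit+=289
Total credits = 816

Answer: 816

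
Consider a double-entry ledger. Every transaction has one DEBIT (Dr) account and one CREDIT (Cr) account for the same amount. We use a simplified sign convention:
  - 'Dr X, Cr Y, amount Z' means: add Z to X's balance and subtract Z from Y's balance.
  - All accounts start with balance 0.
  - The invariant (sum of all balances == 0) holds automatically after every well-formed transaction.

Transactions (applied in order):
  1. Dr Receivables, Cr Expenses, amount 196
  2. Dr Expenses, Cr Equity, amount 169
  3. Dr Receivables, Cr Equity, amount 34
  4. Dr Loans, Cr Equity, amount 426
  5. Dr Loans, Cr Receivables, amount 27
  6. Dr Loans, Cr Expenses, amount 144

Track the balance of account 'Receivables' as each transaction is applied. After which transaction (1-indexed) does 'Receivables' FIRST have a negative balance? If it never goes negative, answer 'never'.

Answer: never

Derivation:
After txn 1: Receivables=196
After txn 2: Receivables=196
After txn 3: Receivables=230
After txn 4: Receivables=230
After txn 5: Receivables=203
After txn 6: Receivables=203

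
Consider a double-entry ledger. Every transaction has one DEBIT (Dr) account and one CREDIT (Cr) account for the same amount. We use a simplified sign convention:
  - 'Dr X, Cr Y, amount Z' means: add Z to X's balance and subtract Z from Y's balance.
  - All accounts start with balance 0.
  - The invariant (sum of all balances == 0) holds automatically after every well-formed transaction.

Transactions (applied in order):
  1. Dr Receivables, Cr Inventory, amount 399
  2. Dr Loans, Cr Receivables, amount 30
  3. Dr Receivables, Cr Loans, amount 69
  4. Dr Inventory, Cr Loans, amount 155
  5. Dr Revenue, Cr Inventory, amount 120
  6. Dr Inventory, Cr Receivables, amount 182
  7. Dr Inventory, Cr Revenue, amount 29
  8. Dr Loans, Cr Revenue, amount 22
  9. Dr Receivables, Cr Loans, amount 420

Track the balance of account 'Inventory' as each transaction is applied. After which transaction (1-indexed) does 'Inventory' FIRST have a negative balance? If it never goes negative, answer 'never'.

Answer: 1

Derivation:
After txn 1: Inventory=-399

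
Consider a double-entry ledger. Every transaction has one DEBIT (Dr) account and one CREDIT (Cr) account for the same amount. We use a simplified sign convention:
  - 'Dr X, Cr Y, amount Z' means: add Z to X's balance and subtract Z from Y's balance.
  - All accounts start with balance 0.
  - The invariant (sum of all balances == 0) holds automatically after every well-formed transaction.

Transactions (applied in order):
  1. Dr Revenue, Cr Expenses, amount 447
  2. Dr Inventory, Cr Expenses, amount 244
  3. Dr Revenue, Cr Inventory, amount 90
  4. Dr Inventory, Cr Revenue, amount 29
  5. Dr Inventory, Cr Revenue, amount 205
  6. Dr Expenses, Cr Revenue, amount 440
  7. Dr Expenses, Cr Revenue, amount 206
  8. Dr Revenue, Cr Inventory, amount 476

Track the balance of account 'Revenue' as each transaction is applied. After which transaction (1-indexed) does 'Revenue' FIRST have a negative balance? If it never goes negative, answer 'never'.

After txn 1: Revenue=447
After txn 2: Revenue=447
After txn 3: Revenue=537
After txn 4: Revenue=508
After txn 5: Revenue=303
After txn 6: Revenue=-137

Answer: 6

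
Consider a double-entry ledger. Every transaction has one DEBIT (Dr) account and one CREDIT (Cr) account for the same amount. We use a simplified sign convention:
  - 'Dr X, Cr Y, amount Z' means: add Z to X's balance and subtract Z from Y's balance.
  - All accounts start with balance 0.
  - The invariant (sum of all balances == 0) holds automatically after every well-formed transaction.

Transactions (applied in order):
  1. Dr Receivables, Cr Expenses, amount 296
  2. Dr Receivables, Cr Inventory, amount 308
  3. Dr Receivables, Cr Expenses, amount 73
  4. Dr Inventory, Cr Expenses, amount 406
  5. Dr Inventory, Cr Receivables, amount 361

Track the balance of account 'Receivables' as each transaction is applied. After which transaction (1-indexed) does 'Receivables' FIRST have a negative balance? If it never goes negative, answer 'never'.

After txn 1: Receivables=296
After txn 2: Receivables=604
After txn 3: Receivables=677
After txn 4: Receivables=677
After txn 5: Receivables=316

Answer: never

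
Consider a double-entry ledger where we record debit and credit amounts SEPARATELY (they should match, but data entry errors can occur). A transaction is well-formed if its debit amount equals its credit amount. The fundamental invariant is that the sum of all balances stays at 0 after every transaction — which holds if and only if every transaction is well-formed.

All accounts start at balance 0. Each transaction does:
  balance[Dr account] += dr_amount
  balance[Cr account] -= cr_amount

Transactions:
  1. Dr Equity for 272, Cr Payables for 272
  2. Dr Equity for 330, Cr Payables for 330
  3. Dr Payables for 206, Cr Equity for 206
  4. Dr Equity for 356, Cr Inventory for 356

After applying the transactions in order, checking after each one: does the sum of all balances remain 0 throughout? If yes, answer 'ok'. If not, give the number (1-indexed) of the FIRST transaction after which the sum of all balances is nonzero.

After txn 1: dr=272 cr=272 sum_balances=0
After txn 2: dr=330 cr=330 sum_balances=0
After txn 3: dr=206 cr=206 sum_balances=0
After txn 4: dr=356 cr=356 sum_balances=0

Answer: ok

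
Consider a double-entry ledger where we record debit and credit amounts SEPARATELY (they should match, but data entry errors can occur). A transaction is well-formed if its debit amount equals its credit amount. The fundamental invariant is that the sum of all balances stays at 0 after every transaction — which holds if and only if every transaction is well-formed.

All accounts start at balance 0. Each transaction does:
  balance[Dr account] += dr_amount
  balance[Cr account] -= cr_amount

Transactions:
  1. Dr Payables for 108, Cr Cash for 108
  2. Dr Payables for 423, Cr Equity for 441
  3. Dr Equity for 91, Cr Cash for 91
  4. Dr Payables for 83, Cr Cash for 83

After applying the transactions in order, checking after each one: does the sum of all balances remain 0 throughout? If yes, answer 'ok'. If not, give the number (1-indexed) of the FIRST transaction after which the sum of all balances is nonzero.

Answer: 2

Derivation:
After txn 1: dr=108 cr=108 sum_balances=0
After txn 2: dr=423 cr=441 sum_balances=-18
After txn 3: dr=91 cr=91 sum_balances=-18
After txn 4: dr=83 cr=83 sum_balances=-18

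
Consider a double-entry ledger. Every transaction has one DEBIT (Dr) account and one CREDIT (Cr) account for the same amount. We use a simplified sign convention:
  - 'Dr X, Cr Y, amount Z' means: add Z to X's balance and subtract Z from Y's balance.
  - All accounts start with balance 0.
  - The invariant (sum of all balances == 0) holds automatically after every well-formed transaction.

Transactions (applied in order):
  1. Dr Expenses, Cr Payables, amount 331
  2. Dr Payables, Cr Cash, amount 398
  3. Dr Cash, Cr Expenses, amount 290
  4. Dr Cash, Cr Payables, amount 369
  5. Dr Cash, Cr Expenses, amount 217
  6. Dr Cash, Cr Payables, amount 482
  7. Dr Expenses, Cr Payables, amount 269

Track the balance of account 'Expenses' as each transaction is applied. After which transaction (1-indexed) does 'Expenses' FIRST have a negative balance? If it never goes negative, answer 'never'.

After txn 1: Expenses=331
After txn 2: Expenses=331
After txn 3: Expenses=41
After txn 4: Expenses=41
After txn 5: Expenses=-176

Answer: 5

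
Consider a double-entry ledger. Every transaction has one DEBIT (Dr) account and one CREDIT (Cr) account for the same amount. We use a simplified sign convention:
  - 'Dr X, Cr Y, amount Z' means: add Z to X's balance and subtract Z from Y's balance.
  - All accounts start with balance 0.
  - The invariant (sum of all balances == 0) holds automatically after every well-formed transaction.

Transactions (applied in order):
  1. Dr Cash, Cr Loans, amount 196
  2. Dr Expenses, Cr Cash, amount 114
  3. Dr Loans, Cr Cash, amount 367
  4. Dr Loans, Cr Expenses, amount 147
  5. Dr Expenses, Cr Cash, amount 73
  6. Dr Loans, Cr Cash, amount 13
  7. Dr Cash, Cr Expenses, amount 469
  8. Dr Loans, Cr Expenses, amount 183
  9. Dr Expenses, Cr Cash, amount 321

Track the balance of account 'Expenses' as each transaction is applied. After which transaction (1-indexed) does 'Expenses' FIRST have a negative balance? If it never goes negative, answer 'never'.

After txn 1: Expenses=0
After txn 2: Expenses=114
After txn 3: Expenses=114
After txn 4: Expenses=-33

Answer: 4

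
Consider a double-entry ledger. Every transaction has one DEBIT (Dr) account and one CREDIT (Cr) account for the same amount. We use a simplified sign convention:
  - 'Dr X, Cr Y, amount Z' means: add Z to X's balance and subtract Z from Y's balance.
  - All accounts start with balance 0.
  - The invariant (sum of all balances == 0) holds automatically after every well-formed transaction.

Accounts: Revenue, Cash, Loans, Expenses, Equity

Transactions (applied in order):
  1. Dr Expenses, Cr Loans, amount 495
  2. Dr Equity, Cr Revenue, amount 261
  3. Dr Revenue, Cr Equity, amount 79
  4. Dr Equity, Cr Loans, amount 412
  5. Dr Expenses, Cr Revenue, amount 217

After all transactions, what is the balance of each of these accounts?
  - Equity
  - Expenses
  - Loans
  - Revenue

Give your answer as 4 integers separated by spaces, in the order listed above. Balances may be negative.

After txn 1 (Dr Expenses, Cr Loans, amount 495): Expenses=495 Loans=-495
After txn 2 (Dr Equity, Cr Revenue, amount 261): Equity=261 Expenses=495 Loans=-495 Revenue=-261
After txn 3 (Dr Revenue, Cr Equity, amount 79): Equity=182 Expenses=495 Loans=-495 Revenue=-182
After txn 4 (Dr Equity, Cr Loans, amount 412): Equity=594 Expenses=495 Loans=-907 Revenue=-182
After txn 5 (Dr Expenses, Cr Revenue, amount 217): Equity=594 Expenses=712 Loans=-907 Revenue=-399

Answer: 594 712 -907 -399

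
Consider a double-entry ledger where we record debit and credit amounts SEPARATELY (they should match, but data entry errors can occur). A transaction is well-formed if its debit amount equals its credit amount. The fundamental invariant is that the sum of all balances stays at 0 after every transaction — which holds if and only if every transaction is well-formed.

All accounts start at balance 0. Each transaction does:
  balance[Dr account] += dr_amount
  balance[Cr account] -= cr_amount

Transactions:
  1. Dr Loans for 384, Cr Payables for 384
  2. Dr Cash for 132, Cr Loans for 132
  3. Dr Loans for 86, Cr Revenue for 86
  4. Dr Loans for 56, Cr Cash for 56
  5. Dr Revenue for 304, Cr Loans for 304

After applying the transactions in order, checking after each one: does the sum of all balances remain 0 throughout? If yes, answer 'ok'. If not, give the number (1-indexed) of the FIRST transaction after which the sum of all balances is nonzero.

After txn 1: dr=384 cr=384 sum_balances=0
After txn 2: dr=132 cr=132 sum_balances=0
After txn 3: dr=86 cr=86 sum_balances=0
After txn 4: dr=56 cr=56 sum_balances=0
After txn 5: dr=304 cr=304 sum_balances=0

Answer: ok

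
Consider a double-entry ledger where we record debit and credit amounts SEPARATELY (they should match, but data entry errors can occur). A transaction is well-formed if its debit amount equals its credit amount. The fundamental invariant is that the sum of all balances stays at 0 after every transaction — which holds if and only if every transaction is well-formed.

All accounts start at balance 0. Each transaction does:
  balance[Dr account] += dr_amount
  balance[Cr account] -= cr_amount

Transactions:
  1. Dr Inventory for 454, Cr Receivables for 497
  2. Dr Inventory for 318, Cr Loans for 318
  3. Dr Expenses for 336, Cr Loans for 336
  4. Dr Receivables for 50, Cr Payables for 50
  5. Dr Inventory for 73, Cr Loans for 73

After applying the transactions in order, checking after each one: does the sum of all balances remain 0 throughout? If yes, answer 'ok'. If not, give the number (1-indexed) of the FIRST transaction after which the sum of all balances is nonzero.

Answer: 1

Derivation:
After txn 1: dr=454 cr=497 sum_balances=-43
After txn 2: dr=318 cr=318 sum_balances=-43
After txn 3: dr=336 cr=336 sum_balances=-43
After txn 4: dr=50 cr=50 sum_balances=-43
After txn 5: dr=73 cr=73 sum_balances=-43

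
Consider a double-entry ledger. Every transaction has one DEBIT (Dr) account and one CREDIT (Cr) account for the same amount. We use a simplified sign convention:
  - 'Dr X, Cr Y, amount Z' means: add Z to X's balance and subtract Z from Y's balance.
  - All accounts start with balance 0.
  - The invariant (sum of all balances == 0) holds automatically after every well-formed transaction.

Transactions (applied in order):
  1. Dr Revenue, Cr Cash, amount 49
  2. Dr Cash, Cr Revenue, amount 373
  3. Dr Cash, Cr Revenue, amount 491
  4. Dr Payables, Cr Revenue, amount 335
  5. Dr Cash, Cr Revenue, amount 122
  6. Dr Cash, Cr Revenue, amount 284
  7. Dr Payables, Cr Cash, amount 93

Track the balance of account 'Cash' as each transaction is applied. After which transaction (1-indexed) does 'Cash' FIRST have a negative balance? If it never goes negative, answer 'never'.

After txn 1: Cash=-49

Answer: 1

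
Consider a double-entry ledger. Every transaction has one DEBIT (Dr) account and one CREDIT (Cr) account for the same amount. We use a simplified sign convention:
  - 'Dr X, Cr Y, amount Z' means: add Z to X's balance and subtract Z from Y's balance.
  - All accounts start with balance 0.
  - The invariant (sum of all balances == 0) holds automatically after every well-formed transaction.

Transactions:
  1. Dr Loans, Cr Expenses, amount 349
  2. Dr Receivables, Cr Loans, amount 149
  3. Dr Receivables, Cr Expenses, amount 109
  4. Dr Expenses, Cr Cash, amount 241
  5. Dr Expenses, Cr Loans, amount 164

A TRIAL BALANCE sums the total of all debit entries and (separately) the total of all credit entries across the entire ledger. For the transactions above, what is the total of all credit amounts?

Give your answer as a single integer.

Txn 1: credit+=349
Txn 2: credit+=149
Txn 3: credit+=109
Txn 4: credit+=241
Txn 5: credit+=164
Total credits = 1012

Answer: 1012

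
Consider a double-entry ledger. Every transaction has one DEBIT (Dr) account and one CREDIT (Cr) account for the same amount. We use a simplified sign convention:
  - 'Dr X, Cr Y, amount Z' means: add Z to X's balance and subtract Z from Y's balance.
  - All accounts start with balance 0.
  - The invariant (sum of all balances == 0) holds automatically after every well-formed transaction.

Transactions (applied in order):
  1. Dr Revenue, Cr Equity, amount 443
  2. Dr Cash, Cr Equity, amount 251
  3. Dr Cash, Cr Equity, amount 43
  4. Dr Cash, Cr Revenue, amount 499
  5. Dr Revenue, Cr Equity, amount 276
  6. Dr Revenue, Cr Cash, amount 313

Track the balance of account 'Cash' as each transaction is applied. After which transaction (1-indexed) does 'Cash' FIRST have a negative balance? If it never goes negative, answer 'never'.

After txn 1: Cash=0
After txn 2: Cash=251
After txn 3: Cash=294
After txn 4: Cash=793
After txn 5: Cash=793
After txn 6: Cash=480

Answer: never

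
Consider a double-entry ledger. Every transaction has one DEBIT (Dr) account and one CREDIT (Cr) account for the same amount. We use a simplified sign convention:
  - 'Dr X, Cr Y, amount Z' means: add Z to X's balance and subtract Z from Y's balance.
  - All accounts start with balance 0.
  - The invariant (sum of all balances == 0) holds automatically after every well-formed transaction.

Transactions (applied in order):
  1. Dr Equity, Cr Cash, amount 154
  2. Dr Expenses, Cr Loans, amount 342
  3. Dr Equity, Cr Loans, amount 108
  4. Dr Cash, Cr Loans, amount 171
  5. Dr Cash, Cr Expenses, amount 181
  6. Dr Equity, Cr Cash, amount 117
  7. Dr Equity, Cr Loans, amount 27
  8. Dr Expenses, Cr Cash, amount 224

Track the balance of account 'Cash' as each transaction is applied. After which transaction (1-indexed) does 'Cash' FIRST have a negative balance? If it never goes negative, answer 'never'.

Answer: 1

Derivation:
After txn 1: Cash=-154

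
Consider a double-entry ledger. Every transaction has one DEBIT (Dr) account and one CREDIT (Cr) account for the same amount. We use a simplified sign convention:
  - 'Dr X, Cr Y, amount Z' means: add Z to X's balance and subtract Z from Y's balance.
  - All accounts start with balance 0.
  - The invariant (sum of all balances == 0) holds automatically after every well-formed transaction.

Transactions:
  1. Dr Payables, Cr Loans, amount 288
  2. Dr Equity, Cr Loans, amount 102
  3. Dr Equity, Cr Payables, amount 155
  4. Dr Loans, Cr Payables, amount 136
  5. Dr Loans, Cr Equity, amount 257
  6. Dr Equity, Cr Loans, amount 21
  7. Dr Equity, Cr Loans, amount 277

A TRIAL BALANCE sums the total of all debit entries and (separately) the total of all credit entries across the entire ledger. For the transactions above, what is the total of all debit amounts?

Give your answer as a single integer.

Txn 1: debit+=288
Txn 2: debit+=102
Txn 3: debit+=155
Txn 4: debit+=136
Txn 5: debit+=257
Txn 6: debit+=21
Txn 7: debit+=277
Total debits = 1236

Answer: 1236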